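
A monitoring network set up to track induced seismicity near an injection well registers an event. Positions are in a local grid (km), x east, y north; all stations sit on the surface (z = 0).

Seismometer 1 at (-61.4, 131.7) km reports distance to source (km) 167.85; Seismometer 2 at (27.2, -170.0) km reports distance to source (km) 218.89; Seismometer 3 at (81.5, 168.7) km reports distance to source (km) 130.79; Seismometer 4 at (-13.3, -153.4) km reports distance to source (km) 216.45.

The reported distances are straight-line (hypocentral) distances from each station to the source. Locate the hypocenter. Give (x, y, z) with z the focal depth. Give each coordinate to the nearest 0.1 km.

(77.0, 41.2, 28.8)

Each station gives a sphere (x−x_i)² + (y−y_i)² + z² = d_i² (stations at z=0).
Subtracting the Seismometer 1 sphere from Seismometer 2 and Seismometer 3: z² cancels, leaving linear equations in x and y:
177.2 x − 603.4 y = -11214.22
285.8 x + 74.0 y = 25054.69
Solving: x ≈ 76.998, y ≈ 41.197 km (keep extra digits for the depth step; rounded: 77.0, 41.2).
Then from the Seismometer 1 sphere: z² = 167.85² − (x + 61.4)² − (y − 131.7)² with x = 76.998, y = 41.197, so z ≈ 28.789 ≈ 28.8 km.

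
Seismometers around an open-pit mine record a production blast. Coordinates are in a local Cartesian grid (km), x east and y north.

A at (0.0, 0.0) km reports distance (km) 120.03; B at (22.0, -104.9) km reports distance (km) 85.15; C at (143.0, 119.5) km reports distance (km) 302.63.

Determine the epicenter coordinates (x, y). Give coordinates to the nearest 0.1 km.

(-63.1, -102.1)

Circle about each station: x² + y² = 120.03²; (x − 22.0)² + (y + 104.9)² = 85.15²; (x − 143.0)² + (y − 119.5)² = 302.63².
Subtracting pairs of circle equations eliminates x²+y² and gives linear equations (the radical axes):
44.0 x − 209.8 y = 18644.69
286.0 x + 239.0 y = -42448.47
Solving the 2×2 system: x ≈ -63.1, y ≈ -102.1 km.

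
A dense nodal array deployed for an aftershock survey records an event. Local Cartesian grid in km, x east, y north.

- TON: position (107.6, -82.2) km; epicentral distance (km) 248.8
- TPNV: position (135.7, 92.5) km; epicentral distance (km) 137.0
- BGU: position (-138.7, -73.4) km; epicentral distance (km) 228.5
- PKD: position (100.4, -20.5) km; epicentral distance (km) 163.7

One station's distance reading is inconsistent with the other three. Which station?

Solve using three stations at a time. Using TPNV, BGU, PKD (subtract circle equations pairwise → linear system) gives (x, y) ≈ (-0.4, 108.5).
Distances from that point to each station vs reported:
  TON: calculated 219.2 vs reported 248.8 → residual 29.6 km
  TPNV: calculated 137.0 vs reported 137.0 → residual 0.0 km
  BGU: calculated 228.5 vs reported 228.5 → residual 0.0 km
  PKD: calculated 163.7 vs reported 163.7 → residual 0.0 km
TPNV, BGU, PKD are mutually consistent (residuals ≈ 0); TON is off by 29.6 km.

TON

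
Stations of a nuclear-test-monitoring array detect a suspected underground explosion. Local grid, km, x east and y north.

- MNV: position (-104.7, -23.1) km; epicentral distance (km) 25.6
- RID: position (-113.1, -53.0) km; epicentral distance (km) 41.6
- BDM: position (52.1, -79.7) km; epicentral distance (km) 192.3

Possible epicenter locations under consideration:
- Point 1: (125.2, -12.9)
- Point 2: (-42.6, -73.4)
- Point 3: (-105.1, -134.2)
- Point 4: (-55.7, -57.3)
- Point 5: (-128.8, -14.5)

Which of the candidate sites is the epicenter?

Point 5

For each candidate, compare |candidate − station| to the reported distance:
Point 1: residuals MNV 204.5, RID 200.1, BDM 93.3 → max 204.5 km
Point 2: residuals MNV 54.3, RID 31.8, BDM 97.4 → max 97.4 km
Point 3: residuals MNV 85.5, RID 40.0, BDM 25.9 → max 85.5 km
Point 4: residuals MNV 34.2, RID 16.0, BDM 82.2 → max 82.2 km
Point 5: residuals MNV 0.0, RID 0.0, BDM 0.0 → max 0.0 km
Only Point 5 has all residuals ≈ 0.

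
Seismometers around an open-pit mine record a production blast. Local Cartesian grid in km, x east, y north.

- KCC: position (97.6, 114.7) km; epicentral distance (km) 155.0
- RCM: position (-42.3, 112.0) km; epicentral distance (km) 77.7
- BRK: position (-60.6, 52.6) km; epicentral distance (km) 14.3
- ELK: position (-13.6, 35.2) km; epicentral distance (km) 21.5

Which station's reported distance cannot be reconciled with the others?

Solve using three stations at a time. Using KCC, RCM, ELK (subtract circle equations pairwise → linear system) gives (x, y) ≈ (-35.1, 34.6).
Distances from that point to each station vs reported:
  KCC: calculated 155.0 vs reported 155.0 → residual 0.0 km
  RCM: calculated 77.7 vs reported 77.7 → residual 0.0 km
  BRK: calculated 31.2 vs reported 14.3 → residual 16.9 km
  ELK: calculated 21.5 vs reported 21.5 → residual 0.0 km
KCC, RCM, ELK are mutually consistent (residuals ≈ 0); BRK is off by 16.9 km.

BRK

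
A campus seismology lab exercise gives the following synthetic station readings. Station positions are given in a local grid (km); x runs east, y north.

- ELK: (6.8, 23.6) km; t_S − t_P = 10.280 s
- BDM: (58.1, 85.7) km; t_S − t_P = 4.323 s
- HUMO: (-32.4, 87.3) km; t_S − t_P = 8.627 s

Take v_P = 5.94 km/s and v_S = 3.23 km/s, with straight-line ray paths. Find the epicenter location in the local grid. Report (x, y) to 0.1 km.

Distance from S−P lag: d = Δt · v_P v_S / (v_P − v_S) = Δt · (5.94·3.23)/(5.94−3.23) ≈ 7.0798·Δt.
So d_ELK = 72.78, d_BDM = 30.61, d_HUMO = 61.08 km.
Circle about each station: (x − 6.8)² + (y − 23.6)² = 72.78²; (x − 58.1)² + (y − 85.7)² = 30.61²; (x + 32.4)² + (y − 87.3)² = 61.08².
Subtracting pairs of circle equations eliminates x²+y² and gives linear equations (the radical axes):
102.6 x + 124.2 y = 14476.86
-78.4 x + 127.4 y = 9634.01
Solving the 2×2 system: x ≈ 28.4, y ≈ 93.1 km.

(28.4, 93.1)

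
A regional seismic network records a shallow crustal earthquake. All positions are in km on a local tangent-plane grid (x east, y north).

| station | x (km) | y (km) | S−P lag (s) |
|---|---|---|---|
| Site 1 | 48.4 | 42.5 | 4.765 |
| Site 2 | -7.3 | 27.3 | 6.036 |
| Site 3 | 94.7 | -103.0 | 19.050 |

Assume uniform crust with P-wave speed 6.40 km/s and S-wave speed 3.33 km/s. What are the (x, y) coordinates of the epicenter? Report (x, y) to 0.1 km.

Distance from S−P lag: d = Δt · v_P v_S / (v_P − v_S) = Δt · (6.40·3.33)/(6.40−3.33) ≈ 6.9420·Δt.
So d_Site 1 = 33.08, d_Site 2 = 41.90, d_Site 3 = 132.25 km.
Circle about each station: (x − 48.4)² + (y − 42.5)² = 33.08²; (x + 7.3)² + (y − 27.3)² = 41.90²; (x − 94.7)² + (y + 103.0)² = 132.25².
Subtracting pairs of circle equations eliminates x²+y² and gives linear equations (the radical axes):
-111.4 x − 30.4 y = -4011.55
92.6 x − 291.0 y = -967.50
Solving the 2×2 system: x ≈ 32.3, y ≈ 13.6 km.

(32.3, 13.6)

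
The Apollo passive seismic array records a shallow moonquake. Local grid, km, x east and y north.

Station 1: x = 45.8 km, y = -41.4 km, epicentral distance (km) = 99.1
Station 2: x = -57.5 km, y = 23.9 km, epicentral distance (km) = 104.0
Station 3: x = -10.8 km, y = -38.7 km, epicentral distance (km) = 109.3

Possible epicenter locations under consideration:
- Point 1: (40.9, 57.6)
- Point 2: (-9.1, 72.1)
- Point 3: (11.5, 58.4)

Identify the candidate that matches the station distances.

Point 1

For each candidate, compare |candidate − station| to the reported distance:
Point 1: residuals Station 1 0.0, Station 2 0.0, Station 3 0.0 → max 0.0 km
Point 2: residuals Station 1 27.0, Station 2 35.7, Station 3 1.5 → max 35.7 km
Point 3: residuals Station 1 6.4, Station 2 26.9, Station 3 9.7 → max 26.9 km
Only Point 1 has all residuals ≈ 0.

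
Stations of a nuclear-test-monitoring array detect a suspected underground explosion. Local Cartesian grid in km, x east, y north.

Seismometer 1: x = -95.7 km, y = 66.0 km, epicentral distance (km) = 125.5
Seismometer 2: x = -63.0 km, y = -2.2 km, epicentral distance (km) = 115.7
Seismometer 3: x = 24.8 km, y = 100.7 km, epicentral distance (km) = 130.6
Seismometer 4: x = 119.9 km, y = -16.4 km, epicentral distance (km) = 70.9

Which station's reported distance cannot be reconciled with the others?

Solve using three stations at a time. Using Seismometer 2, Seismometer 3, Seismometer 4 (subtract circle equations pairwise → linear system) gives (x, y) ≈ (49.9, -27.5).
Distances from that point to each station vs reported:
  Seismometer 1: calculated 173.0 vs reported 125.5 → residual 47.5 km
  Seismometer 2: calculated 115.7 vs reported 115.7 → residual 0.0 km
  Seismometer 3: calculated 130.6 vs reported 130.6 → residual 0.0 km
  Seismometer 4: calculated 70.9 vs reported 70.9 → residual 0.0 km
Seismometer 2, Seismometer 3, Seismometer 4 are mutually consistent (residuals ≈ 0); Seismometer 1 is off by 47.5 km.

Seismometer 1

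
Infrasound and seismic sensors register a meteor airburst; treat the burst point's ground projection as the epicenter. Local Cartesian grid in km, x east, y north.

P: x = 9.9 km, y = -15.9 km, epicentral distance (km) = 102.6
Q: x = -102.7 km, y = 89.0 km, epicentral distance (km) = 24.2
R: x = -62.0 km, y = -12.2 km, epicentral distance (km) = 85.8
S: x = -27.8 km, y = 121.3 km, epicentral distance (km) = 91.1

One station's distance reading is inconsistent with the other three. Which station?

P

Solve using three stations at a time. Using Q, R, S (subtract circle equations pairwise → linear system) gives (x, y) ≈ (-99.4, 65.0).
Distances from that point to each station vs reported:
  P: calculated 136.0 vs reported 102.6 → residual 33.4 km
  Q: calculated 24.2 vs reported 24.2 → residual 0.0 km
  R: calculated 85.8 vs reported 85.8 → residual 0.0 km
  S: calculated 91.1 vs reported 91.1 → residual 0.0 km
Q, R, S are mutually consistent (residuals ≈ 0); P is off by 33.4 km.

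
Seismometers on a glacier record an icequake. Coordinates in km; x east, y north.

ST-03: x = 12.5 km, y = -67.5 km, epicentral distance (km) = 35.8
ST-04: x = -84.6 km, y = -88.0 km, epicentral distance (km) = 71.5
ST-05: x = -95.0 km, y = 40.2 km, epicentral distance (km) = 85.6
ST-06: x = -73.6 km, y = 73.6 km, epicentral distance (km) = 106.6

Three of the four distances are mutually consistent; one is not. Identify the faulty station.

ST-03

Solve using three stations at a time. Using ST-04, ST-05, ST-06 (subtract circle equations pairwise → linear system) gives (x, y) ≈ (-44.7, -28.9).
Distances from that point to each station vs reported:
  ST-03: calculated 69.0 vs reported 35.8 → residual 33.2 km
  ST-04: calculated 71.3 vs reported 71.5 → residual 0.2 km
  ST-05: calculated 85.4 vs reported 85.6 → residual 0.2 km
  ST-06: calculated 106.5 vs reported 106.6 → residual 0.1 km
ST-04, ST-05, ST-06 are mutually consistent (residuals ≈ 0); ST-03 is off by 33.2 km.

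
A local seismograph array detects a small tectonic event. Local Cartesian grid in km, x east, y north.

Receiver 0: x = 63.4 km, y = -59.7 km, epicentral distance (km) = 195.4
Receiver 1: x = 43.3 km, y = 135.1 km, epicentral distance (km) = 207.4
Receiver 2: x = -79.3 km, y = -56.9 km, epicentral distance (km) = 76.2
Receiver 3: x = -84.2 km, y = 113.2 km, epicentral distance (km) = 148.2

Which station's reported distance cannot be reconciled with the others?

Solve using three stations at a time. Using Receiver 0, Receiver 1, Receiver 2 (subtract circle equations pairwise → linear system) gives (x, y) ≈ (-120.1, 7.4).
Distances from that point to each station vs reported:
  Receiver 0: calculated 195.4 vs reported 195.4 → residual 0.0 km
  Receiver 1: calculated 207.4 vs reported 207.4 → residual 0.0 km
  Receiver 2: calculated 76.1 vs reported 76.2 → residual 0.1 km
  Receiver 3: calculated 111.7 vs reported 148.2 → residual 36.5 km
Receiver 0, Receiver 1, Receiver 2 are mutually consistent (residuals ≈ 0); Receiver 3 is off by 36.5 km.

Receiver 3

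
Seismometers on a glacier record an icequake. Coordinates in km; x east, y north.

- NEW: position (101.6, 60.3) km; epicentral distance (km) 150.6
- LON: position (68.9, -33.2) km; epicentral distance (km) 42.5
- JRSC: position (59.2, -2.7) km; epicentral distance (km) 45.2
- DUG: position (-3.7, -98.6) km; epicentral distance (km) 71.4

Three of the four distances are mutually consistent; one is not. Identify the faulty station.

Solve using three stations at a time. Using LON, JRSC, DUG (subtract circle equations pairwise → linear system) gives (x, y) ≈ (26.4, -33.8).
Distances from that point to each station vs reported:
  NEW: calculated 120.5 vs reported 150.6 → residual 30.1 km
  LON: calculated 42.5 vs reported 42.5 → residual 0.0 km
  JRSC: calculated 45.2 vs reported 45.2 → residual 0.0 km
  DUG: calculated 71.4 vs reported 71.4 → residual 0.0 km
LON, JRSC, DUG are mutually consistent (residuals ≈ 0); NEW is off by 30.1 km.

NEW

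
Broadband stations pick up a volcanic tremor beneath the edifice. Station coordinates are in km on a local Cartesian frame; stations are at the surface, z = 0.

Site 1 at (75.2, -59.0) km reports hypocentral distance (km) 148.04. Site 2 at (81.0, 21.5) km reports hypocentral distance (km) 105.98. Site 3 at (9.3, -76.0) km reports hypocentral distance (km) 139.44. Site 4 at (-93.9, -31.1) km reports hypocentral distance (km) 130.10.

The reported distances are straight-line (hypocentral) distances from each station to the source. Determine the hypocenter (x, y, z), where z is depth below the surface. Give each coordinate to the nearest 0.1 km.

(-7.8, 53.8, 48.0)

Each station gives a sphere (x−x_i)² + (y−y_i)² + z² = d_i² (stations at z=0).
Subtracting the Site 1 sphere from Site 2 and Site 3: z² cancels, leaving linear equations in x and y:
11.6 x + 161.0 y = 8571.29
-131.8 x − 34.0 y = -801.22
Solving: x ≈ -7.799, y ≈ 53.800 km (keep extra digits for the depth step; rounded: -7.8, 53.8).
Then from the Site 1 sphere: z² = 148.04² − (x − 75.2)² − (y + 59.0)² with x = -7.799, y = 53.800, so z ≈ 47.991 ≈ 48.0 km.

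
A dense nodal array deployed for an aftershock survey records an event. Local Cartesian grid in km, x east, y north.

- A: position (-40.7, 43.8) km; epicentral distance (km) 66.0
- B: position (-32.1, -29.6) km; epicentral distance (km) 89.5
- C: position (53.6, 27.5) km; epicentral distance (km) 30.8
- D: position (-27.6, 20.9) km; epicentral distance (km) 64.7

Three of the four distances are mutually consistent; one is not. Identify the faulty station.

D

Solve using three stations at a time. Using A, B, C (subtract circle equations pairwise → linear system) gives (x, y) ≈ (25.1, 39.2).
Distances from that point to each station vs reported:
  A: calculated 66.0 vs reported 66.0 → residual 0.0 km
  B: calculated 89.5 vs reported 89.5 → residual 0.0 km
  C: calculated 30.8 vs reported 30.8 → residual 0.0 km
  D: calculated 55.8 vs reported 64.7 → residual 8.9 km
A, B, C are mutually consistent (residuals ≈ 0); D is off by 8.9 km.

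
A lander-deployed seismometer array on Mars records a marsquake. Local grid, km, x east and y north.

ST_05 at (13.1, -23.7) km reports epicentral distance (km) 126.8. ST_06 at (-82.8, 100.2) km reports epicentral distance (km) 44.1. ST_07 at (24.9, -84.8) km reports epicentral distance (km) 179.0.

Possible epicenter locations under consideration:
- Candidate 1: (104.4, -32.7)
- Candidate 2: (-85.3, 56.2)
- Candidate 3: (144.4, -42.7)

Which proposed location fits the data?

For each candidate, compare |candidate − station| to the reported distance:
Candidate 1: residuals ST_05 35.1, ST_06 185.5, ST_07 83.9 → max 185.5 km
Candidate 2: residuals ST_05 0.0, ST_06 0.0, ST_07 0.0 → max 0.0 km
Candidate 3: residuals ST_05 5.9, ST_06 224.3, ST_07 52.3 → max 224.3 km
Only Candidate 2 has all residuals ≈ 0.

Candidate 2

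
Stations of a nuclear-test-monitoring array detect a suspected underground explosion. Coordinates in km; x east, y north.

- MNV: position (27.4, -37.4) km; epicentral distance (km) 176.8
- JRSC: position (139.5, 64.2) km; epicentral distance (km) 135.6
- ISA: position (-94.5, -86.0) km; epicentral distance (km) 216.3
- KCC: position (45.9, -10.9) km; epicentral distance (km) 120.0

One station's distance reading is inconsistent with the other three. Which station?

MNV

Solve using three stations at a time. Using JRSC, ISA, KCC (subtract circle equations pairwise → linear system) gives (x, y) ≈ (9.8, 103.4).
Distances from that point to each station vs reported:
  MNV: calculated 141.9 vs reported 176.8 → residual 34.9 km
  JRSC: calculated 135.5 vs reported 135.6 → residual 0.1 km
  ISA: calculated 216.2 vs reported 216.3 → residual 0.1 km
  KCC: calculated 119.9 vs reported 120.0 → residual 0.1 km
JRSC, ISA, KCC are mutually consistent (residuals ≈ 0); MNV is off by 34.9 km.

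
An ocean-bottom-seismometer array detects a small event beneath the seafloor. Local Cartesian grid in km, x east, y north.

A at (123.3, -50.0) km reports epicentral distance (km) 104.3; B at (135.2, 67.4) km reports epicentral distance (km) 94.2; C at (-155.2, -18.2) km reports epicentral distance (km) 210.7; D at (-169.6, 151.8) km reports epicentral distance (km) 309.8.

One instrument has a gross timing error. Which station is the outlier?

D

Solve using three stations at a time. Using A, B, C (subtract circle equations pairwise → linear system) gives (x, y) ≈ (51.0, 25.2).
Distances from that point to each station vs reported:
  A: calculated 104.3 vs reported 104.3 → residual 0.0 km
  B: calculated 94.2 vs reported 94.2 → residual 0.0 km
  C: calculated 210.7 vs reported 210.7 → residual 0.0 km
  D: calculated 254.4 vs reported 309.8 → residual 55.4 km
A, B, C are mutually consistent (residuals ≈ 0); D is off by 55.4 km.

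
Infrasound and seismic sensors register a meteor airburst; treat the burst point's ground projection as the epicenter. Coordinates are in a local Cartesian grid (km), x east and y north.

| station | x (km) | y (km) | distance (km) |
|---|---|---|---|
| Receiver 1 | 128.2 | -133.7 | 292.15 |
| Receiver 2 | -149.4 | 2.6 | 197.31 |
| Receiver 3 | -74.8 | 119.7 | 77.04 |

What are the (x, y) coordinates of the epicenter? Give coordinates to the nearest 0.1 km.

x ≈ 1.6 km, y ≈ 129.6 km

Circle about each station: (x − 128.2)² + (y + 133.7)² = 292.15²; (x + 149.4)² + (y − 2.6)² = 197.31²; (x + 74.8)² + (y − 119.7)² = 77.04².
Subtracting the Receiver 1 equation from the Receiver 2 and Receiver 3 equations removes the quadratic terms:
-555.2 x + 272.6 y = 34436.58
-406.0 x + 506.8 y = 65028.66
Solving the 2×2 system: x ≈ 1.6, y ≈ 129.6 km.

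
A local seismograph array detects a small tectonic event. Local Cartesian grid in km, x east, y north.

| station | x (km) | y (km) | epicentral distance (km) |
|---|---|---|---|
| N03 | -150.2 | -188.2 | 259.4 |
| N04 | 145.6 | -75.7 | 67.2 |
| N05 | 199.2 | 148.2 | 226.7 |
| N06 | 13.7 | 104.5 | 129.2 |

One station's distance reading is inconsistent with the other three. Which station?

N04

Solve using three stations at a time. Using N03, N05, N06 (subtract circle equations pairwise → linear system) gives (x, y) ≈ (47.4, -20.2).
Distances from that point to each station vs reported:
  N03: calculated 259.4 vs reported 259.4 → residual 0.0 km
  N04: calculated 112.8 vs reported 67.2 → residual 45.6 km
  N05: calculated 226.7 vs reported 226.7 → residual 0.0 km
  N06: calculated 129.2 vs reported 129.2 → residual 0.0 km
N03, N05, N06 are mutually consistent (residuals ≈ 0); N04 is off by 45.6 km.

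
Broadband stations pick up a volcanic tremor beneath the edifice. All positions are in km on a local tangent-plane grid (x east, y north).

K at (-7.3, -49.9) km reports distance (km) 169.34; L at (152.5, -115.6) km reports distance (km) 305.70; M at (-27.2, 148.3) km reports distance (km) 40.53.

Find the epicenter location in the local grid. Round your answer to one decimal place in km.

Circle about each station: (x + 7.3)² + (y + 49.9)² = 169.34²; (x − 152.5)² + (y + 115.6)² = 305.70²; (x + 27.2)² + (y − 148.3)² = 40.53².
Subtracting pairs of circle equations eliminates x²+y² and gives linear equations (the radical axes):
319.6 x − 131.4 y = -30700.14
-39.8 x + 396.4 y = 47222.78
Solving the 2×2 system: x ≈ -49.1, y ≈ 114.2 km.

(-49.1, 114.2)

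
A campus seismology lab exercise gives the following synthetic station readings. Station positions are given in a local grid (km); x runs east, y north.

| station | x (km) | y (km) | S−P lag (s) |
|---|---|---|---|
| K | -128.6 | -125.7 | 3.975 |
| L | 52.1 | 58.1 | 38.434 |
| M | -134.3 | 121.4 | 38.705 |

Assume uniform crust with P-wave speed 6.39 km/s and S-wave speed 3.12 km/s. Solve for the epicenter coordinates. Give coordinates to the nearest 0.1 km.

Distance from S−P lag: d = Δt · v_P v_S / (v_P − v_S) = Δt · (6.39·3.12)/(6.39−3.12) ≈ 6.0969·Δt.
So d_K = 24.24, d_L = 234.33, d_M = 235.98 km.
Circle about each station: (x + 128.6)² + (y + 125.7)² = 24.24²; (x − 52.1)² + (y − 58.1)² = 234.33²; (x + 134.3)² + (y − 121.4)² = 235.98².
Subtracting pairs of circle equations eliminates x²+y² and gives linear equations (the radical axes):
361.4 x + 367.6 y = -80571.40
-11.4 x + 494.2 y = -54662.98
Solving the 2×2 system: x ≈ -107.9, y ≈ -113.1 km.

x ≈ -107.9 km, y ≈ -113.1 km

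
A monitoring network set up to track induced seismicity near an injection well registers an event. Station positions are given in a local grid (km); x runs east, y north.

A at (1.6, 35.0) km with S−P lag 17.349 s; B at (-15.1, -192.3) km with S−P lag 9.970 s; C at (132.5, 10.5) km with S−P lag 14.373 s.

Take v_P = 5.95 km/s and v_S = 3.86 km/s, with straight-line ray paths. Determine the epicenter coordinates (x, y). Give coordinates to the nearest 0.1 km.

x ≈ 80.4 km, y ≈ -138.6 km

Distance from S−P lag: d = Δt · v_P v_S / (v_P − v_S) = Δt · (5.95·3.86)/(5.95−3.86) ≈ 10.9890·Δt.
So d_A = 190.65, d_B = 109.56, d_C = 157.94 km.
Circle about each station: (x − 1.6)² + (y − 35.0)² = 190.65²; (x + 15.1)² + (y + 192.3)² = 109.56²; (x − 132.5)² + (y − 10.5)² = 157.94².
Subtracting the A equation from the B and C equations removes the quadratic terms:
-33.4 x − 454.6 y = 60323.77
261.8 x − 49.0 y = 27841.32
Solving the 2×2 system: x ≈ 80.4, y ≈ -138.6 km.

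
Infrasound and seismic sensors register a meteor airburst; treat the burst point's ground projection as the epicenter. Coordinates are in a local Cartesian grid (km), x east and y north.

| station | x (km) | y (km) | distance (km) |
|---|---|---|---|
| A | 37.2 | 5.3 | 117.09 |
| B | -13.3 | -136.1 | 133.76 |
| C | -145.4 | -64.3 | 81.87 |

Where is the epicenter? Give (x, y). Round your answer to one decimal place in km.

Circle about each station: (x − 37.2)² + (y − 5.3)² = 117.09²; (x + 13.3)² + (y + 136.1)² = 133.76²; (x + 145.4)² + (y + 64.3)² = 81.87².
Subtracting pairs of circle equations eliminates x²+y² and gives linear equations (the radical axes):
-101.0 x − 282.8 y = 13106.50
-365.2 x − 139.2 y = 30871.09
Solving the 2×2 system: x ≈ -77.4, y ≈ -18.7 km.

-77.4 km east, -18.7 km north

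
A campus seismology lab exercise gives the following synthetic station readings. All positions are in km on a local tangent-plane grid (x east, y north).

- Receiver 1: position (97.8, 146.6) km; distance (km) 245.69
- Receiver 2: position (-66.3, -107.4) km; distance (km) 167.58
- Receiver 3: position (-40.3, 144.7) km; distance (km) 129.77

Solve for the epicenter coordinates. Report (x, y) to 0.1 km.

Circle about each station: (x − 97.8)² + (y − 146.6)² = 245.69²; (x + 66.3)² + (y + 107.4)² = 167.58²; (x + 40.3)² + (y − 144.7)² = 129.77².
Subtracting pairs of circle equations eliminates x²+y² and gives linear equations (the radical axes):
-328.2 x − 508.0 y = 17154.57
-276.2 x − 3.8 y = 35029.10
Solving the 2×2 system: x ≈ -127.5, y ≈ 48.6 km.

-127.5 km east, 48.6 km north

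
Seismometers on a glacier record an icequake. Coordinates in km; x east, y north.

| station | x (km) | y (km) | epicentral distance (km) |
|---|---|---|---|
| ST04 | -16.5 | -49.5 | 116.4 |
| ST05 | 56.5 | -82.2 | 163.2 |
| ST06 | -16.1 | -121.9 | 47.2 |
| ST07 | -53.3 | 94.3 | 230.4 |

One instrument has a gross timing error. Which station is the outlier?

ST06

Solve using three stations at a time. Using ST04, ST05, ST07 (subtract circle equations pairwise → linear system) gives (x, y) ≈ (-99.0, -131.5).
Distances from that point to each station vs reported:
  ST04: calculated 116.3 vs reported 116.4 → residual 0.1 km
  ST05: calculated 163.1 vs reported 163.2 → residual 0.1 km
  ST06: calculated 83.5 vs reported 47.2 → residual 36.3 km
  ST07: calculated 230.4 vs reported 230.4 → residual 0.0 km
ST04, ST05, ST07 are mutually consistent (residuals ≈ 0); ST06 is off by 36.3 km.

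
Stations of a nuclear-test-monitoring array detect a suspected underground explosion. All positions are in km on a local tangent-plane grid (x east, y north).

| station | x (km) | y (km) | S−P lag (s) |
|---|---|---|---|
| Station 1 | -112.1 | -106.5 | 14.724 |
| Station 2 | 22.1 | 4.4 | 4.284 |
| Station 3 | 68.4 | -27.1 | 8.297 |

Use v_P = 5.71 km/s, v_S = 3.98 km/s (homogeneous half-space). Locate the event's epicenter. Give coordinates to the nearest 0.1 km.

(-4.3, 54.1)

Distance from S−P lag: d = Δt · v_P v_S / (v_P − v_S) = Δt · (5.71·3.98)/(5.71−3.98) ≈ 13.1363·Δt.
So d_Station 1 = 193.42, d_Station 2 = 56.28, d_Station 3 = 108.99 km.
Circle about each station: (x + 112.1)² + (y + 106.5)² = 193.42²; (x − 22.1)² + (y − 4.4)² = 56.28²; (x − 68.4)² + (y + 27.1)² = 108.99².
Subtracting the Station 1 equation from the Station 2 and Station 3 equations removes the quadratic terms:
268.4 x + 221.8 y = 10842.97
361.0 x + 158.8 y = 7036.79
Solving the 2×2 system: x ≈ -4.3, y ≈ 54.1 km.
Check against Station 1 (with the unrounded x, y): √((x + 112.1)²+(y + 106.5)²) = 193.42 ≈ 193.42 km. ✓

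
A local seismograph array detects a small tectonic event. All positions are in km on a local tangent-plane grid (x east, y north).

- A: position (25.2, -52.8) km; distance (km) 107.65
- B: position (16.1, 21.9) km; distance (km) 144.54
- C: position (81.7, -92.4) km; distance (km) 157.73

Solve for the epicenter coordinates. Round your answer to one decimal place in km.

Circle about each station: (x − 25.2)² + (y + 52.8)² = 107.65²; (x − 16.1)² + (y − 21.9)² = 144.54²; (x − 81.7)² + (y + 92.4)² = 157.73².
Subtracting the A equation from the B and C equations removes the quadratic terms:
-18.2 x + 149.4 y = -11987.35
113.0 x − 79.2 y = -1500.46
Solving the 2×2 system: x ≈ -76.0, y ≈ -89.5 km.

x ≈ -76.0 km, y ≈ -89.5 km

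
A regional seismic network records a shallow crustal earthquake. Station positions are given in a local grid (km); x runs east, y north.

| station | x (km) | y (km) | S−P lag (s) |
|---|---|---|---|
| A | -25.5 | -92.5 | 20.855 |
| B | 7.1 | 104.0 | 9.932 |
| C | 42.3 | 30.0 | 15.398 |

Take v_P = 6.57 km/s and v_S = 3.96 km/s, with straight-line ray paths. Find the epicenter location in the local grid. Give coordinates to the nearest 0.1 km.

-91.9 km east, 104.5 km north

Distance from S−P lag: d = Δt · v_P v_S / (v_P − v_S) = Δt · (6.57·3.96)/(6.57−3.96) ≈ 9.9683·Δt.
So d_A = 207.89, d_B = 99.00, d_C = 153.49 km.
Circle about each station: (x + 25.5)² + (y + 92.5)² = 207.89²; (x − 7.1)² + (y − 104.0)² = 99.00²; (x − 42.3)² + (y − 30.0)² = 153.49².
Subtracting pairs of circle equations eliminates x²+y² and gives linear equations (the radical axes):
65.2 x + 393.0 y = 35077.16
135.6 x + 245.0 y = 13141.86
Solving the 2×2 system: x ≈ -91.9, y ≈ 104.5 km.
Check against A (with the unrounded x, y): √((x + 25.5)²+(y + 92.5)²) = 207.89 ≈ 207.89 km. ✓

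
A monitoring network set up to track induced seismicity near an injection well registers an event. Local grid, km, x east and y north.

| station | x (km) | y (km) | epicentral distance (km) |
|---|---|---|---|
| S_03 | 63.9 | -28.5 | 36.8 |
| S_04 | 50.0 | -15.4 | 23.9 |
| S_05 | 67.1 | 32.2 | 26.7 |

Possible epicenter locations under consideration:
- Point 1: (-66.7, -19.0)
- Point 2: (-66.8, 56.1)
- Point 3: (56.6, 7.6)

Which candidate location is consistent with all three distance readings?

Point 3

For each candidate, compare |candidate − station| to the reported distance:
Point 1: residuals S_03 94.1, S_04 92.9, S_05 116.6 → max 116.6 km
Point 2: residuals S_03 118.9, S_04 113.0, S_05 109.3 → max 118.9 km
Point 3: residuals S_03 0.0, S_04 0.0, S_05 0.0 → max 0.0 km
Only Point 3 has all residuals ≈ 0.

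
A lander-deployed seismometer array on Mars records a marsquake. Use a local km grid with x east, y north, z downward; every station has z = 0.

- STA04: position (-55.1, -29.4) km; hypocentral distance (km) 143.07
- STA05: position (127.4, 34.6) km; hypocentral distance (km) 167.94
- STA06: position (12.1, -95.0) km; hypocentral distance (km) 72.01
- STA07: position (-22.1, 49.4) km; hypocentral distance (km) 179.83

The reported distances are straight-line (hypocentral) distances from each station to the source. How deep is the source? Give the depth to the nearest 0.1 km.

59.3 km

Each station gives a sphere (x−x_i)² + (y−y_i)² + z² = d_i² (stations at z=0).
Subtracting the STA04 sphere from STA05 and STA06: z² cancels, leaving linear equations in x and y:
365.0 x + 128.0 y = 5792.73
134.4 x − 131.2 y = 20554.62
Solving: x ≈ 52.096, y ≈ -103.300 km (keep extra digits for the depth step; rounded: 52.1, -103.3).
Then from the STA04 sphere: z² = 143.07² − (x + 55.1)² − (y + 29.4)² with x = 52.096, y = -103.300, so z ≈ 59.303 ≈ 59.3 km.
Check against STA07 (with the unrounded solution): distance 179.83 ≈ 179.83 km. ✓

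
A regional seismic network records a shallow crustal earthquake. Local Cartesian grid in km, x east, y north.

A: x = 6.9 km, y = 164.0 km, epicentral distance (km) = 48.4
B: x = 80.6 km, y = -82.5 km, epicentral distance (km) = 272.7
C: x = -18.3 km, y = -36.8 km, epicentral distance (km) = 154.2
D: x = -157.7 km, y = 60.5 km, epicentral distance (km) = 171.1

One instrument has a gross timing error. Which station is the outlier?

B

Solve using three stations at a time. Using A, C, D (subtract circle equations pairwise → linear system) gives (x, y) ≈ (4.2, 115.7).
Distances from that point to each station vs reported:
  A: calculated 48.3 vs reported 48.4 → residual 0.1 km
  B: calculated 212.4 vs reported 272.7 → residual 60.3 km
  C: calculated 154.2 vs reported 154.2 → residual 0.0 km
  D: calculated 171.1 vs reported 171.1 → residual 0.0 km
A, C, D are mutually consistent (residuals ≈ 0); B is off by 60.3 km.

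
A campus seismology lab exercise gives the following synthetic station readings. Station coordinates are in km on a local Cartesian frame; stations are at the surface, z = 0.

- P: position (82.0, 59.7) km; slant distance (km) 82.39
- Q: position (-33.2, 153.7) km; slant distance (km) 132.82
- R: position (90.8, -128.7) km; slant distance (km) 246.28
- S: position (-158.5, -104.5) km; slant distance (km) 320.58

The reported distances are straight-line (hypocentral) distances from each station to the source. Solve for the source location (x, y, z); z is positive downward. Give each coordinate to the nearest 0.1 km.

(72.4, 107.8, 66.2)

Each station gives a sphere (x−x_i)² + (y−y_i)² + z² = d_i² (stations at z=0).
Subtracting the P sphere from Q and R: z² cancels, leaving linear equations in x and y:
-230.4 x + 188.0 y = 3584.80
17.6 x − 376.8 y = -39345.49
Solving: x ≈ 72.404, y ≈ 107.802 km (keep extra digits for the depth step; rounded: 72.4, 107.8).
Then from the P sphere: z² = 82.39² − (x − 82.0)² − (y − 59.7)² with x = 72.404, y = 107.802, so z ≈ 66.198 ≈ 66.2 km.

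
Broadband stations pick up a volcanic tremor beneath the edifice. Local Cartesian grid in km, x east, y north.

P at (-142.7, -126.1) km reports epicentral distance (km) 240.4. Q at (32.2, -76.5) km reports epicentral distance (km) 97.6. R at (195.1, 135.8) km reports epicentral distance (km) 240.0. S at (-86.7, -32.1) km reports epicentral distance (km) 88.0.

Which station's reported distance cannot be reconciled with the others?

Solve using three stations at a time. Using Q, R, S (subtract circle equations pairwise → linear system) gives (x, y) ≈ (-10.2, 11.5).
Distances from that point to each station vs reported:
  P: calculated 191.0 vs reported 240.4 → residual 49.4 km
  Q: calculated 97.6 vs reported 97.6 → residual 0.0 km
  R: calculated 240.0 vs reported 240.0 → residual 0.0 km
  S: calculated 88.0 vs reported 88.0 → residual 0.0 km
Q, R, S are mutually consistent (residuals ≈ 0); P is off by 49.4 km.

P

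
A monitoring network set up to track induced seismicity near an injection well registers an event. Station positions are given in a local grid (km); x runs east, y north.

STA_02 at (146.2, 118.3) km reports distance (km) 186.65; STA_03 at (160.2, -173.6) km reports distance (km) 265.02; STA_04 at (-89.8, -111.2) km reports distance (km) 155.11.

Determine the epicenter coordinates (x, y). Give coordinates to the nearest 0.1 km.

Circle about each station: (x − 146.2)² + (y − 118.3)² = 186.65²; (x − 160.2)² + (y + 173.6)² = 265.02²; (x + 89.8)² + (y + 111.2)² = 155.11².
Subtracting the STA_02 equation from the STA_03 and STA_04 equations removes the quadratic terms:
28.0 x − 583.8 y = -14965.71
-472.0 x − 459.0 y = -4160.74
Solving the 2×2 system: x ≈ -15.4, y ≈ 24.9 km.
Check against STA_02 (with the unrounded x, y): √((x − 146.2)²+(y − 118.3)²) = 186.65 ≈ 186.65 km. ✓

(-15.4, 24.9)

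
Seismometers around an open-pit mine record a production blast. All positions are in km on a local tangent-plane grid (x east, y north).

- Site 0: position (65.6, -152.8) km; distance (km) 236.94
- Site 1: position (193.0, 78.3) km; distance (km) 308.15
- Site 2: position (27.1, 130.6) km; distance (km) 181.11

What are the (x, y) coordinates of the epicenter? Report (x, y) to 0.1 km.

Circle about each station: (x − 65.6)² + (y + 152.8)² = 236.94²; (x − 193.0)² + (y − 78.3)² = 308.15²; (x − 27.1)² + (y − 130.6)² = 181.11².
Subtracting the Site 0 equation from the Site 1 and Site 2 equations removes the quadratic terms:
254.8 x + 462.2 y = -23087.17
-77.0 x + 566.8 y = 13479.30
Solving the 2×2 system: x ≈ -107.3, y ≈ 9.2 km.
Check against Site 0 (with the unrounded x, y): √((x − 65.6)²+(y + 152.8)²) = 236.94 ≈ 236.94 km. ✓

-107.3 km east, 9.2 km north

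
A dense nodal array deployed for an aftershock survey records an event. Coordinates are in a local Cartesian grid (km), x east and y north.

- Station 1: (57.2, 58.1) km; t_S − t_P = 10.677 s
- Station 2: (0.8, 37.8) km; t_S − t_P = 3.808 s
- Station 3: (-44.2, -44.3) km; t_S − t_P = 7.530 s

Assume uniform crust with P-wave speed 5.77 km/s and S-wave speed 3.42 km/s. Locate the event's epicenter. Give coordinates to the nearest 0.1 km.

-21.2 km east, 14.6 km north

Distance from S−P lag: d = Δt · v_P v_S / (v_P − v_S) = Δt · (5.77·3.42)/(5.77−3.42) ≈ 8.3972·Δt.
So d_Station 1 = 89.66, d_Station 2 = 31.98, d_Station 3 = 63.23 km.
Circle about each station: (x − 57.2)² + (y − 58.1)² = 89.66²; (x − 0.8)² + (y − 37.8)² = 31.98²; (x + 44.2)² + (y + 44.3)² = 63.23².
Subtracting the Station 1 equation from the Station 2 and Station 3 equations removes the quadratic terms:
-112.8 x − 40.6 y = 1798.23
-202.8 x − 204.8 y = 1309.56
Solving the 2×2 system: x ≈ -21.2, y ≈ 14.6 km.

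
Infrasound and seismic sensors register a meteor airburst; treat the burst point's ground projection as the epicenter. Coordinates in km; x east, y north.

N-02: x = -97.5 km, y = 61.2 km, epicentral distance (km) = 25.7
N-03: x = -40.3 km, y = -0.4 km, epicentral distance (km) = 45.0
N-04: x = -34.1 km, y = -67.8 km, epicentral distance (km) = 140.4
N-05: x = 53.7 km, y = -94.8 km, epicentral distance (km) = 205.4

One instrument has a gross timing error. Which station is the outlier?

N-03

Solve using three stations at a time. Using N-02, N-04, N-05 (subtract circle equations pairwise → linear system) gives (x, y) ≈ (-72.5, 67.2).
Distances from that point to each station vs reported:
  N-02: calculated 25.7 vs reported 25.7 → residual 0.0 km
  N-03: calculated 74.9 vs reported 45.0 → residual 29.9 km
  N-04: calculated 140.4 vs reported 140.4 → residual 0.0 km
  N-05: calculated 205.4 vs reported 205.4 → residual 0.0 km
N-02, N-04, N-05 are mutually consistent (residuals ≈ 0); N-03 is off by 29.9 km.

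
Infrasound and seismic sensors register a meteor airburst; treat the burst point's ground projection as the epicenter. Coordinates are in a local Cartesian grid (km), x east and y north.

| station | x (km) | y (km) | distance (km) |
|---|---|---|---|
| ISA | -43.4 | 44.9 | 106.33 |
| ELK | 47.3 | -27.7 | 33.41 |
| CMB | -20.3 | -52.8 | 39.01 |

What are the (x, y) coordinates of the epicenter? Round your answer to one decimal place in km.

17.3 km east, -42.4 km north

Circle about each station: (x + 43.4)² + (y − 44.9)² = 106.33²; (x − 47.3)² + (y + 27.7)² = 33.41²; (x + 20.3)² + (y + 52.8)² = 39.01².
Subtracting pairs of circle equations eliminates x²+y² and gives linear equations (the radical axes):
181.4 x − 145.2 y = 9294.85
46.2 x − 195.4 y = 9084.65
Solving the 2×2 system: x ≈ 17.3, y ≈ -42.4 km.
Check against ISA (with the unrounded x, y): √((x + 43.4)²+(y − 44.9)²) = 106.33 ≈ 106.33 km. ✓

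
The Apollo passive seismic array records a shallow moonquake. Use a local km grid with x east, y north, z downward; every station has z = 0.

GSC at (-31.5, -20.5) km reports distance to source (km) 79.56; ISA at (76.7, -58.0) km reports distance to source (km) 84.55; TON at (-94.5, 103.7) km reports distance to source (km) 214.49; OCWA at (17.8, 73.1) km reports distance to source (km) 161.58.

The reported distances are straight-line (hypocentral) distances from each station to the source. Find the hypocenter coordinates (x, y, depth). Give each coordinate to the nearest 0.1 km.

Each station gives a sphere (x−x_i)² + (y−y_i)² + z² = d_i² (stations at z=0).
Subtracting the GSC sphere from ISA and TON: z² cancels, leaving linear equations in x and y:
216.4 x − 75.0 y = 7015.48
-126.0 x + 248.4 y = -21404.73
Solving: x ≈ 3.099, y ≈ -84.599 km (keep extra digits for the depth step; rounded: 3.1, -84.6).
Then from the GSC sphere: z² = 79.56² − (x + 31.5)² − (y + 20.5)² with x = 3.099, y = -84.599, so z ≈ 32.000 ≈ 32.0 km.
Check against OCWA (with the unrounded solution): distance 161.58 ≈ 161.58 km. ✓

x ≈ 3.1 km, y ≈ -84.6 km, depth ≈ 32.0 km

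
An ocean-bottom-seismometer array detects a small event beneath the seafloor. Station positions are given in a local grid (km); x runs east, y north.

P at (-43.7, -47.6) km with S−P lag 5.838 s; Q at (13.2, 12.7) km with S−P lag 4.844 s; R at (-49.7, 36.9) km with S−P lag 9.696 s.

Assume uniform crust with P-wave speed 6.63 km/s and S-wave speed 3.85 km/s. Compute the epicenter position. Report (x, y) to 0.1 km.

Distance from S−P lag: d = Δt · v_P v_S / (v_P − v_S) = Δt · (6.63·3.85)/(6.63−3.85) ≈ 9.1818·Δt.
So d_P = 53.60, d_Q = 44.48, d_R = 89.03 km.
Circle about each station: (x + 43.7)² + (y + 47.6)² = 53.60²; (x − 13.2)² + (y − 12.7)² = 44.48²; (x + 49.7)² + (y − 36.9)² = 89.03².
Subtracting the P equation from the Q and R equations removes the quadratic terms:
113.8 x + 120.6 y = -2945.43
-12.0 x + 169.0 y = -5397.13
Solving the 2×2 system: x ≈ 7.4, y ≈ -31.4 km.
Check against P (with the unrounded x, y): √((x + 43.7)²+(y + 47.6)²) = 53.61 ≈ 53.60 km. ✓

x ≈ 7.4 km, y ≈ -31.4 km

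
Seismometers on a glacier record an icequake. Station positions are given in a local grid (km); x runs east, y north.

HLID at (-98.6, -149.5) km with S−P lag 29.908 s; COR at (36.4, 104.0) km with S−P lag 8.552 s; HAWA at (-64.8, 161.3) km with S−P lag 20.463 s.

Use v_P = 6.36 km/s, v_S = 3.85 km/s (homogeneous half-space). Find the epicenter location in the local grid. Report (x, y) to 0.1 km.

106.2 km east, 58.3 km north

Distance from S−P lag: d = Δt · v_P v_S / (v_P − v_S) = Δt · (6.36·3.85)/(6.36−3.85) ≈ 9.7554·Δt.
So d_HLID = 291.76, d_COR = 83.43, d_HAWA = 199.62 km.
Circle about each station: (x + 98.6)² + (y + 149.5)² = 291.76²; (x − 36.4)² + (y − 104.0)² = 83.43²; (x + 64.8)² + (y − 161.3)² = 199.62².
Subtracting pairs of circle equations eliminates x²+y² and gives linear equations (the radical axes):
270.0 x + 507.0 y = 58232.08
67.6 x + 621.6 y = 43420.27
Solving the 2×2 system: x ≈ 106.2, y ≈ 58.3 km.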